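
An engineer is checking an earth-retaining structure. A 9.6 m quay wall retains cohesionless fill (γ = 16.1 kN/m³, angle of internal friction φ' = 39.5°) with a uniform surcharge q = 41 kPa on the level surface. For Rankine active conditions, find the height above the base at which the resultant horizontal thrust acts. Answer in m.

K_a = 0.2224.
Triangular part P₁ = ½K_aγH² = 165.0 at H/3 = 3.200 m; rectangular part P₂ = K_a q H = 87.55 at H/2 = 4.800 m.
ȳ = (P₁·3.200 + P₂·4.800)/(P₁+P₂) = 3.755 m.

3.75 m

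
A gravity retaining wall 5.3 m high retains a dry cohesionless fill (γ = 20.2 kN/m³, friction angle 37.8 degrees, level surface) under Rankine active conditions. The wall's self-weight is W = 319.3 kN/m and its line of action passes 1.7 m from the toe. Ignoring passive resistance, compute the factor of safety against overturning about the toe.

K_a = tan²(45° − 37.8°/2) = 0.2400.
P_a = ½K_aγH² = 0.5×0.2400×20.2×5.3² = 68.09 kN/m, acting at H/3 = 1.767 m above the base.
Overturning moment M_o = P_a × H/3 = 68.09 × 1.767 = 120.3.
Resisting moment M_r = W × 1.7 = 319.3 × 1.7 = 542.8.
FS_overturning = M_r/M_o = 542.8/120.3 = 4.512.

4.51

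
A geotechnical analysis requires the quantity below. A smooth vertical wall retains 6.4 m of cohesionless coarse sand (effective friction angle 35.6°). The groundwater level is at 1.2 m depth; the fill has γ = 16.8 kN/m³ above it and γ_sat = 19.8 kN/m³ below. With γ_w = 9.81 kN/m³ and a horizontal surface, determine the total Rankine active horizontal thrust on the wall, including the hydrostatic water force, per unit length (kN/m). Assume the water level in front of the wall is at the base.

K_a = tan²(45° − φ/2) = 0.2641.
γ' = 19.8 − 9.81 = 9.990 kN/m³. Depth below WT = 5.2 m.
σ'_h at WT = K_a γ d_w = 5.325 kPa; at base = 5.325 + K_a γ' × 5.2 = 19.05 kPa.
P₁ (0–1.2 m) = ½×5.325×1.2 = 3.195. P₂ (1.2–6.4 m) = ½(5.325+19.05)×5.2 = 63.36.
P_w = ½ γ_w h₂² = 0.5×9.81×5.2² = 132.6. Total = 3.195+63.36+132.6 = 199.2 kN/m.

199 kN/m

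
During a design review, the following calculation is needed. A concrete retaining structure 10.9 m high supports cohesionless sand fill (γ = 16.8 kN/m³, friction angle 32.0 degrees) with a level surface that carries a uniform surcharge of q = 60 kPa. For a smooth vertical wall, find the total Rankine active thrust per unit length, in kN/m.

508 kN/m

K_a = tan²(45° − φ/2) = 0.3073.
Soil triangle: ½ K_a γ H² = 0.5×0.3073×16.8×10.9² = 306.6 kN/m.
Surcharge rectangle: K_a q H = 0.3073×60×10.9 = 200.9 kN/m.
Total = 306.6 + 200.9 = 507.6 kN/m.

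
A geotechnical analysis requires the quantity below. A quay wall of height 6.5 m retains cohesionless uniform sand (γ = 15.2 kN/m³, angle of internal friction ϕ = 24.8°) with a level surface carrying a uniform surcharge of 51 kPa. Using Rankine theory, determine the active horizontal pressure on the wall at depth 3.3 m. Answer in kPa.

41.4 kPa

K_a = (1 − sin φ)/(1 + sin φ) = 0.4090.
σ_v = γz + q = 15.2 × 3.3 + 51 = 101.2 kPa.
σ_h = K_a σ_v = 0.4090 × 101.2 = 41.37 kPa.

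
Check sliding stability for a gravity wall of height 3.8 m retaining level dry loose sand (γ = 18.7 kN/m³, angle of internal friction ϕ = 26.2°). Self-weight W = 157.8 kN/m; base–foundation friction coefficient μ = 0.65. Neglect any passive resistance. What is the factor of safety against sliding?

1.96

K_a = tan²(45° − 26.2°/2) = 0.3874.
P_a = ½K_aγH² = 0.5×0.3874×18.7×3.8² = 52.31 kN/m, acting at H/3 = 1.267 m above the base.
FS_sliding = μW / P_a = 0.65×157.8 / 52.31 = 1.961.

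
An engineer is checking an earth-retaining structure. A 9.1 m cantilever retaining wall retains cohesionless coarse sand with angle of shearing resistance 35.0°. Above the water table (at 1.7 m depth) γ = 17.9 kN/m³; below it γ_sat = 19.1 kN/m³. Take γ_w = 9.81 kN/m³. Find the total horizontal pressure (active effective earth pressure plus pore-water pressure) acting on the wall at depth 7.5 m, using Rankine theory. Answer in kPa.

79.7 kPa

K_a = (1 − sin φ)/(1 + sin φ) = 0.2710.
γ' = 19.1 − 9.81 = 9.290 kN/m³.
Effective vertical stress at 7.5 m: σ'_v = 17.9×1.7 + 9.290×5.80 = 84.31 kPa.
σ'_h = K_a σ'_v = 0.2710 × 84.31 = 22.85 kPa; u = γ_w × 5.80 = 56.90 kPa.
Total σ_h = 22.85 + 56.90 = 79.75 kPa.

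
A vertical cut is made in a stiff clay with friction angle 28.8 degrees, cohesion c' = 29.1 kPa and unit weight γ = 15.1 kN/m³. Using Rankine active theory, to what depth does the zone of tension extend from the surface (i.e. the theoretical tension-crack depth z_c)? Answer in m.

K_a = tan²(45° − 28.8°/2) = 0.3498; √K_a = 0.5914.
The active pressure is zero where K_a γ z = 2c√K_a, so z_c = 2c/(γ√K_a) = 2×29.1/(15.1×0.5914) = 6.517 m.

6.52 m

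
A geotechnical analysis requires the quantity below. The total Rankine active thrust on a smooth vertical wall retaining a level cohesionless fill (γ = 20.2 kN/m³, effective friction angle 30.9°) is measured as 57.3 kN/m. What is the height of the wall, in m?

K_a = 0.3214. P_a = ½ K_a γ H² ⇒ H = √(2P_a/(K_a γ)).
H = √(2×57.3/(0.3214×20.2)) = 4.201 m.

4.20 m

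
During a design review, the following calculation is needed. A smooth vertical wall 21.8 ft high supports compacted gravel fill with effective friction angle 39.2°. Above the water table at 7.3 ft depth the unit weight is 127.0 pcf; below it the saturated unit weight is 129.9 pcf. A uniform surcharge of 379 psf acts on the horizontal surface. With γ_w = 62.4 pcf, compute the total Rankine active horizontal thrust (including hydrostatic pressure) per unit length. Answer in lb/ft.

13800 lb/ft

K_a = tan²(45° − φ/2) = 0.2255.
γ' = 129.9 − 62.4 = 67.50 pcf. h₂ = H − d_w = 14.5 ft.
σ'_h: at surface K_a·q = 85.45; at WT K_a(q+γd_w) = 294.5; at base K_a(q+γd_w+γ'h₂) = 515.2 psf.
P₁ = ½(85.45+294.5)×7.3 = 1387; P₂ = ½(294.5+515.2)×14.5 = 5870; P_w = ½γ_w h₂² = 6560.
Total = 1387+5870+6560 = 13820 lb/ft.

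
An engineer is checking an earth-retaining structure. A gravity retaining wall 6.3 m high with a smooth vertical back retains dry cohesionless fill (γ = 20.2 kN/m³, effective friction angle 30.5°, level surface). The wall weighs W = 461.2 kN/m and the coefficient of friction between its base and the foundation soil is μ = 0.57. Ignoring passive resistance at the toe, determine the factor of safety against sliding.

K_a = tan²(45° − 30.5°/2) = 0.3267.
P_a = ½K_aγH² = 0.5×0.3267×20.2×6.3² = 131.0 kN/m, acting at H/3 = 2.100 m above the base.
FS_sliding = μW / P_a = 0.57×461.2 / 131.0 = 2.008.

2.01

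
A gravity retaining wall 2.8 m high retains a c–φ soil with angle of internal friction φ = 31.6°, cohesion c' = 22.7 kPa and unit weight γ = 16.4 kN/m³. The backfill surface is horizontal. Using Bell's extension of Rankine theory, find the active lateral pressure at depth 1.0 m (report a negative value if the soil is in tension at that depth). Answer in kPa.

K_a = (1 − sin φ)/(1 + sin φ) = 0.3123.
σ_a = K_a γ z − 2c√K_a = 0.3123×16.4×1.0 − 2×22.7×0.5589 = -20.25 kPa.

-20.3 kPa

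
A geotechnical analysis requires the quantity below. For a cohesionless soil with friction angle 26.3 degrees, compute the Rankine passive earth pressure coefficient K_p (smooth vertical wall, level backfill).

K_p = (1 + sin φ)/(1 − sin φ) = tan²(45° + 26.3°/2) = 2.591.

2.59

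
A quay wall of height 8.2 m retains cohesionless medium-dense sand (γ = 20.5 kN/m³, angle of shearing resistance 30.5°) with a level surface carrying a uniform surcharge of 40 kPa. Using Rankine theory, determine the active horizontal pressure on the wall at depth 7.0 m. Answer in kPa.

59.9 kPa

K_a = (1 − sin φ)/(1 + sin φ) = 0.3267.
σ_v = γz + q = 20.5 × 7.0 + 40 = 183.5 kPa.
σ_h = K_a σ_v = 0.3267 × 183.5 = 59.94 kPa.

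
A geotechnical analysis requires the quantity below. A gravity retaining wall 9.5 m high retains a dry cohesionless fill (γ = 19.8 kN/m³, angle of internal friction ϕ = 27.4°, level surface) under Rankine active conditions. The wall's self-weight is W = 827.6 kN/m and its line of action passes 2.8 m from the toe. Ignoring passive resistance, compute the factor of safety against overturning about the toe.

K_a = tan²(45° − 27.4°/2) = 0.3697.
P_a = ½K_aγH² = 0.5×0.3697×19.8×9.5² = 330.3 kN/m, acting at H/3 = 3.167 m above the base.
Overturning moment M_o = P_a × H/3 = 330.3 × 3.167 = 1046.
Resisting moment M_r = W × 2.8 = 827.6 × 2.8 = 2317.
FS_overturning = M_r/M_o = 2317/1046 = 2.216.

2.22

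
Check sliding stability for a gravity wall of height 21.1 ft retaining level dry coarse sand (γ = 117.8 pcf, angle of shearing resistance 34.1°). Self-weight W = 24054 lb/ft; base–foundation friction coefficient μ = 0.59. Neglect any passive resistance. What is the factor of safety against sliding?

K_a = tan²(45° − 34.1°/2) = 0.2815.
P_a = ½K_aγH² = 0.5×0.2815×117.8×21.1² = 7382 lb/ft, acting at H/3 = 7.033 ft above the base.
FS_sliding = μW / P_a = 0.59×24054 / 7382 = 1.922.

1.92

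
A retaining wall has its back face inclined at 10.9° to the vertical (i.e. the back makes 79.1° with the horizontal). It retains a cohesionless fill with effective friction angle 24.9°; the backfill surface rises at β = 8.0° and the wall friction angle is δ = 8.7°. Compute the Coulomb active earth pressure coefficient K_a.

0.519

K_a = sin²(α+φ) / [sin²α · sin(α−δ) · (1 + √{sin(φ+δ)sin(φ−β) / (sin(α−δ)sin(α+β))})²].
With α = 79.1°, φ = 24.9°, δ = 8.7°, β = 8.0°: K_a = 0.5187.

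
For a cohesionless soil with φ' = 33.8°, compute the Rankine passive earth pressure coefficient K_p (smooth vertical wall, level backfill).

3.51

K_p = (1 + sin φ)/(1 − sin φ) = tan²(45° + 33.8°/2) = 3.508.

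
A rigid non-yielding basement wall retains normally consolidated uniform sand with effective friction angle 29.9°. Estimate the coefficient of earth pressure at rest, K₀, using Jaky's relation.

K₀ = 1 − sin φ' = 1 − sin 29.9° = 0.5015.

0.502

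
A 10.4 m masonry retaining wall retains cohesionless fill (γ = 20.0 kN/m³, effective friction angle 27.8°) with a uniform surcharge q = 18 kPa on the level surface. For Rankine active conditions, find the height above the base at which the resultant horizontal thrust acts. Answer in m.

K_a = 0.3639.
Triangular part P₁ = ½K_aγH² = 393.6 at H/3 = 3.467 m; rectangular part P₂ = K_a q H = 68.12 at H/2 = 5.200 m.
ȳ = (P₁·3.467 + P₂·5.200)/(P₁+P₂) = 3.722 m.

3.72 m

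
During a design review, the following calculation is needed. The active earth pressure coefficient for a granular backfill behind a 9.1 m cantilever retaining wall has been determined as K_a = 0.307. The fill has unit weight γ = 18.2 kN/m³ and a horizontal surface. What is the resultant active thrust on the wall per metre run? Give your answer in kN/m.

231 kN/m

P = ½ K_a γ H² = 0.5 × 0.307 × 18.2 × 9.1² = 231.3 kN/m.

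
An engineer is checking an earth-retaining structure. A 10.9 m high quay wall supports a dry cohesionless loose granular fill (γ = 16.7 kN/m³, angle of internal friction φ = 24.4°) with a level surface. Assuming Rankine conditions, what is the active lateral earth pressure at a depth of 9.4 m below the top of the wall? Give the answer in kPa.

K_a = (1 − sin φ)/(1 + sin φ) = 0.4153.
σ_h = K_a γ z = 0.4153 × 16.7 × 9.4 = 65.20 kPa.

65.2 kPa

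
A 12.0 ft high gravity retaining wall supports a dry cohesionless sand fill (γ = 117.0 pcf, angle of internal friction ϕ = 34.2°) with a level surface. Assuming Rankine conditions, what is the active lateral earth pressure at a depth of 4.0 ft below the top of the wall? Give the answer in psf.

131 psf

K_a = (1 − sin φ)/(1 + sin φ) = 0.2803.
σ_h = K_a γ z = 0.2803 × 117.0 × 4.0 = 131.2 psf.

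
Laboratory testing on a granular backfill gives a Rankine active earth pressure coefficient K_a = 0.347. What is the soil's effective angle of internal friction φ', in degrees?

K_a = tan²(45° − φ/2) ⇒ 45° − φ/2 = arctan(√0.347) = 30.50°.
φ = 2(45° − 30.50°) = 29.00°.

29.0°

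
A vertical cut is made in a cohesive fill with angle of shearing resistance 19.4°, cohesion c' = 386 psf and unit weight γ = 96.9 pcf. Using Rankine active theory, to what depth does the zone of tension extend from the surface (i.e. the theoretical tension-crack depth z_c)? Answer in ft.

K_a = tan²(45° − 19.4°/2) = 0.5013; √K_a = 0.7080.
The active pressure is zero where K_a γ z = 2c√K_a, so z_c = 2c/(γ√K_a) = 2×386/(96.9×0.7080) = 11.25 ft.

11.3 ft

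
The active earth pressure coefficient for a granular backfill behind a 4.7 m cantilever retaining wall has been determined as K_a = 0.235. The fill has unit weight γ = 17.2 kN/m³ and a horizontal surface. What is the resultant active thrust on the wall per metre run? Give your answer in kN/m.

44.6 kN/m

P = ½ K_a γ H² = 0.5 × 0.235 × 17.2 × 4.7² = 44.64 kN/m.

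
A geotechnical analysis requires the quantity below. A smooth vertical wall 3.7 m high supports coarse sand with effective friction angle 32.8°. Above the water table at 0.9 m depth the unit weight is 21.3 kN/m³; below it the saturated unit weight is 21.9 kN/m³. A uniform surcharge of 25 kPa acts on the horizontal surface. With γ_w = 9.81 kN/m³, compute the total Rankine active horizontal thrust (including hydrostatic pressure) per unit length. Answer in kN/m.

98.6 kN/m

K_a = tan²(45° − φ/2) = 0.2973.
γ' = 21.9 − 9.81 = 12.09 kN/m³. h₂ = H − d_w = 2.8 m.
σ'_h: at surface K_a·q = 7.432; at WT K_a(q+γd_w) = 13.13; at base K_a(q+γd_w+γ'h₂) = 23.19 kPa.
P₁ = ½(7.432+13.13)×0.9 = 9.253; P₂ = ½(13.13+23.19)×2.8 = 50.85; P_w = ½γ_w h₂² = 38.46.
Total = 9.253+50.85+38.46 = 98.56 kN/m.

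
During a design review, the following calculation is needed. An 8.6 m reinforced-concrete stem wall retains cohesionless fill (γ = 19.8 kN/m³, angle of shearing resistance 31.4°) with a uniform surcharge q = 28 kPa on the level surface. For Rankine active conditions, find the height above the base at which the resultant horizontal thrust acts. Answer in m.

3.22 m

K_a = 0.3149.
Triangular part P₁ = ½K_aγH² = 230.6 at H/3 = 2.867 m; rectangular part P₂ = K_a q H = 75.83 at H/2 = 4.300 m.
ȳ = (P₁·2.867 + P₂·4.300)/(P₁+P₂) = 3.221 m.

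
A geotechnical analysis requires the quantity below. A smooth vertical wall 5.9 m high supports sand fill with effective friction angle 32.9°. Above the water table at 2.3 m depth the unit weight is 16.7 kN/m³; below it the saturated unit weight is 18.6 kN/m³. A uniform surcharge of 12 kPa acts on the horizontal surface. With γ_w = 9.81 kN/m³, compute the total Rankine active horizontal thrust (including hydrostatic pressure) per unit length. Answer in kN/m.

155 kN/m

K_a = tan²(45° − φ/2) = 0.2960.
γ' = 18.6 − 9.81 = 8.790 kN/m³. h₂ = H − d_w = 3.6 m.
σ'_h: at surface K_a·q = 3.552; at WT K_a(q+γd_w) = 14.92; at base K_a(q+γd_w+γ'h₂) = 24.29 kPa.
P₁ = ½(3.552+14.92)×2.3 = 21.25; P₂ = ½(14.92+24.29)×3.6 = 70.58; P_w = ½γ_w h₂² = 63.57.
Total = 21.25+70.58+63.57 = 155.4 kN/m.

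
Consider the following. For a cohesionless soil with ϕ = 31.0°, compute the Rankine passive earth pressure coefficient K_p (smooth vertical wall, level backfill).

3.12

K_p = (1 + sin φ)/(1 − sin φ) = tan²(45° + 31.0°/2) = 3.124.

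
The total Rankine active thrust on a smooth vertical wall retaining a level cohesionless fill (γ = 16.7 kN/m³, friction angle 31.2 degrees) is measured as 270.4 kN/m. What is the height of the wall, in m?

10.1 m

K_a = 0.3175. P_a = ½ K_a γ H² ⇒ H = √(2P_a/(K_a γ)).
H = √(2×270.4/(0.3175×16.7)) = 10.10 m.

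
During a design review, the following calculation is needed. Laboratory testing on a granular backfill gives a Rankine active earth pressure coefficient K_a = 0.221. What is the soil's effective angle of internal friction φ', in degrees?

K_a = tan²(45° − φ/2) ⇒ 45° − φ/2 = arctan(√0.221) = 25.18°.
φ = 2(45° − 25.18°) = 39.64°.

39.6°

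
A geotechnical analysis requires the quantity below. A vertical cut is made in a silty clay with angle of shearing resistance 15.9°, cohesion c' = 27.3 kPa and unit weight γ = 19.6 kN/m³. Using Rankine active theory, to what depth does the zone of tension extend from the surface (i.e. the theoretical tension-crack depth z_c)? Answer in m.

3.69 m

K_a = tan²(45° − 15.9°/2) = 0.5699; √K_a = 0.7549.
The active pressure is zero where K_a γ z = 2c√K_a, so z_c = 2c/(γ√K_a) = 2×27.3/(19.6×0.7549) = 3.690 m.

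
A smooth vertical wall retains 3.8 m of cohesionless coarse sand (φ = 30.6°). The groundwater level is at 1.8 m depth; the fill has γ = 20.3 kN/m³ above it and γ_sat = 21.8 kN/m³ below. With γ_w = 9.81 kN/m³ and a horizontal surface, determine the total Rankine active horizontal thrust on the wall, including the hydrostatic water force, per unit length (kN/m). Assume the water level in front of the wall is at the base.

61.9 kN/m

K_a = tan²(45° − φ/2) = 0.3253.
γ' = 21.8 − 9.81 = 11.99 kN/m³. Depth below WT = 2.0 m.
σ'_h at WT = K_a γ d_w = 11.89 kPa; at base = 11.89 + K_a γ' × 2.0 = 19.69 kPa.
P₁ (0–1.8 m) = ½×11.89×1.8 = 10.70. P₂ (1.8–3.8 m) = ½(11.89+19.69)×2.0 = 31.58.
P_w = ½ γ_w h₂² = 0.5×9.81×2.0² = 19.62. Total = 10.70+31.58+19.62 = 61.90 kN/m.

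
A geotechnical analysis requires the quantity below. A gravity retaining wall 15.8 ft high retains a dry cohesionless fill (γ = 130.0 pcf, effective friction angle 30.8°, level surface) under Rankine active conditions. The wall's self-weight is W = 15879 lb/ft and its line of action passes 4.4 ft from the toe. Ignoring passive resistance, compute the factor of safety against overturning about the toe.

K_a = tan²(45° − 30.8°/2) = 0.3227.
P_a = ½K_aγH² = 0.5×0.3227×130.0×15.8² = 5237 lb/ft, acting at H/3 = 5.267 ft above the base.
Overturning moment M_o = P_a × H/3 = 5237 × 5.267 = 27580.
Resisting moment M_r = W × 4.4 = 15879 × 4.4 = 69870.
FS_overturning = M_r/M_o = 69870/27580 = 2.533.

2.53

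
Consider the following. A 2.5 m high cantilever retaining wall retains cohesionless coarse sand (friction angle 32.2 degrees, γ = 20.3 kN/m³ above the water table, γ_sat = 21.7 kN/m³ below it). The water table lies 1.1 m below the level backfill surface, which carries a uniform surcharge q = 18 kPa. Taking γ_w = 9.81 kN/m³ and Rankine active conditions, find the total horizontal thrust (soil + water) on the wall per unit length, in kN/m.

40.1 kN/m

K_a = tan²(45° − φ/2) = 0.3047.
γ' = 21.7 − 9.81 = 11.89 kN/m³. h₂ = H − d_w = 1.4 m.
σ'_h: at surface K_a·q = 5.485; at WT K_a(q+γd_w) = 12.29; at base K_a(q+γd_w+γ'h₂) = 17.36 kPa.
P₁ = ½(5.485+12.29)×1.1 = 9.776; P₂ = ½(12.29+17.36)×1.4 = 20.76; P_w = ½γ_w h₂² = 9.614.
Total = 9.776+20.76+9.614 = 40.15 kN/m.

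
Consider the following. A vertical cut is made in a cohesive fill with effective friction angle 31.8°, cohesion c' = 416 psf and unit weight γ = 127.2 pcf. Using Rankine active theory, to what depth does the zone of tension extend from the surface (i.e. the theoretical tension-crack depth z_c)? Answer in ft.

11.8 ft

K_a = tan²(45° − 31.8°/2) = 0.3098; √K_a = 0.5566.
The active pressure is zero where K_a γ z = 2c√K_a, so z_c = 2c/(γ√K_a) = 2×416/(127.2×0.5566) = 11.75 ft.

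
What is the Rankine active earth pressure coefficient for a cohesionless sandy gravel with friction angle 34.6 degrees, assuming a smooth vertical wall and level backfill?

0.276

K_a = tan²(45° − φ/2) = tan²(27.70°) = 0.2756.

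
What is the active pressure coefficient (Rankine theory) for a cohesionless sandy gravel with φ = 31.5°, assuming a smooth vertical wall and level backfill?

0.314

K_a = (1 − sin φ)/(1 + sin φ) = (1 − sin 31.5°)/(1 + sin 31.5°) = 0.3136.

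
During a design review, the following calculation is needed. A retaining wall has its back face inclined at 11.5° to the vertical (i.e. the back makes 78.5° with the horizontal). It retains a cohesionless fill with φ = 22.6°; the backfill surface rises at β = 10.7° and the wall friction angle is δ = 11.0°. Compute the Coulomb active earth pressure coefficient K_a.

K_a = sin²(α+φ) / [sin²α · sin(α−δ) · (1 + √{sin(φ+δ)sin(φ−β) / (sin(α−δ)sin(α+β))})²].
With α = 78.5°, φ = 22.6°, δ = 11.0°, β = 10.7°: K_a = 0.5943.

0.594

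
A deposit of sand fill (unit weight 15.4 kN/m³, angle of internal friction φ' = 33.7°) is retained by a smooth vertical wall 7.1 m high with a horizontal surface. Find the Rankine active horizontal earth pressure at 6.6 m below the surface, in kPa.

K_a = (1 − sin φ)/(1 + sin φ) = 0.2863.
σ_h = K_a γ z = 0.2863 × 15.4 × 6.6 = 29.10 kPa.

29.1 kPa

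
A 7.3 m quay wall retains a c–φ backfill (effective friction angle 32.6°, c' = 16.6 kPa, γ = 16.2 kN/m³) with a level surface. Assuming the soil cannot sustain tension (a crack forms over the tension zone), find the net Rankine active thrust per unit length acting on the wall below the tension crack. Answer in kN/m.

K_a = 0.2997; √K_a = 0.5475.
Tension-crack depth z_c = 2c/(γ√K_a) = 2×16.6/(16.2×0.5475) = 3.743 m.
σ_a at base = K_a γ H − 2c√K_a = 0.2997×16.2×7.3 − 2×16.6×0.5475 = 17.27 kPa.
P_a = ½ × 17.27 × (H − z_c) = 0.5×17.27×3.557 = 30.71 kN/m.

30.7 kN/m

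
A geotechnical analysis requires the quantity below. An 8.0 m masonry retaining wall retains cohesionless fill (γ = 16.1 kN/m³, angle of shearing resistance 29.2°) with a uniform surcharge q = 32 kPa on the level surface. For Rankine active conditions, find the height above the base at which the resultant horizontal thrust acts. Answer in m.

3.11 m

K_a = 0.3442.
Triangular part P₁ = ½K_aγH² = 177.3 at H/3 = 2.667 m; rectangular part P₂ = K_a q H = 88.12 at H/2 = 4.000 m.
ȳ = (P₁·2.667 + P₂·4.000)/(P₁+P₂) = 3.109 m.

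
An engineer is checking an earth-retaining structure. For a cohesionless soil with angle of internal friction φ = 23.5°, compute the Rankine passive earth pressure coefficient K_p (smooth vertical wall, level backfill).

K_p = (1 + sin φ)/(1 − sin φ) = tan²(45° + 23.5°/2) = 2.326.

2.33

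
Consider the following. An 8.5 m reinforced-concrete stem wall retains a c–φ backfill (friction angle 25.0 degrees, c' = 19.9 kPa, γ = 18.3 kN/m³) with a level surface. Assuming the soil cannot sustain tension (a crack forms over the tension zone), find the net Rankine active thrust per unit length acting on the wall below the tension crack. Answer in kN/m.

96.1 kN/m

K_a = 0.4059; √K_a = 0.6371.
Tension-crack depth z_c = 2c/(γ√K_a) = 2×19.9/(18.3×0.6371) = 3.414 m.
σ_a at base = K_a γ H − 2c√K_a = 0.4059×18.3×8.5 − 2×19.9×0.6371 = 37.78 kPa.
P_a = ½ × 37.78 × (H − z_c) = 0.5×37.78×5.086 = 96.07 kN/m.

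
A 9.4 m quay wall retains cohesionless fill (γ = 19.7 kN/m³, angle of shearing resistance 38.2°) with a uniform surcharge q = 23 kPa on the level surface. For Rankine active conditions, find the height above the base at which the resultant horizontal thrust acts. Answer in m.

3.45 m

K_a = 0.2358.
Triangular part P₁ = ½K_aγH² = 205.2 at H/3 = 3.133 m; rectangular part P₂ = K_a q H = 50.98 at H/2 = 4.700 m.
ȳ = (P₁·3.133 + P₂·4.700)/(P₁+P₂) = 3.445 m.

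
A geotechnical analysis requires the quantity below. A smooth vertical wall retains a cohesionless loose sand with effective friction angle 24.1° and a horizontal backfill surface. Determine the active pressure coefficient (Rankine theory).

0.420

K_a = (1 − sin φ)/(1 + sin φ) = (1 − sin 24.1°)/(1 + sin 24.1°) = 0.4201.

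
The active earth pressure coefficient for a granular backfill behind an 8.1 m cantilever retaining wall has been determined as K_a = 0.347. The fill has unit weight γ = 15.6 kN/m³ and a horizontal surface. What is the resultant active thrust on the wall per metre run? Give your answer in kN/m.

178 kN/m

P = ½ K_a γ H² = 0.5 × 0.347 × 15.6 × 8.1² = 177.6 kN/m.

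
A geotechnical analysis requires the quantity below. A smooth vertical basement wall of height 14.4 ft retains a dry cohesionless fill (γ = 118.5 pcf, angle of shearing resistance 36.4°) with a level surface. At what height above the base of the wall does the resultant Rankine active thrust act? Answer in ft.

K_a = 0.2552.
The pressure distribution is triangular, so the resultant acts at H/3 above the base = 14.4/3 = 4.800 ft.

4.80 ft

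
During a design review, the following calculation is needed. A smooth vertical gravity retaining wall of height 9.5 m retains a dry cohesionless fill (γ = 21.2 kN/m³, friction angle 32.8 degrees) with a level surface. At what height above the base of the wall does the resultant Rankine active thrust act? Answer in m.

K_a = 0.2973.
The pressure distribution is triangular, so the resultant acts at H/3 above the base = 9.5/3 = 3.167 m.

3.17 m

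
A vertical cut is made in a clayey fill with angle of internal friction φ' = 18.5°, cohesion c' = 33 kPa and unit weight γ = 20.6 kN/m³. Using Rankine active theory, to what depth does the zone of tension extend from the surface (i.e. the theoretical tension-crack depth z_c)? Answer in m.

K_a = tan²(45° − 18.5°/2) = 0.5183; √K_a = 0.7199.
The active pressure is zero where K_a γ z = 2c√K_a, so z_c = 2c/(γ√K_a) = 2×33/(20.6×0.7199) = 4.450 m.

4.45 m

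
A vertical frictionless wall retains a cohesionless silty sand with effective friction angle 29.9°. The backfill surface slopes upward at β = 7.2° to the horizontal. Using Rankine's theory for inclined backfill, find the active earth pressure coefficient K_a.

0.343

K_a = cos β · (cos β − √(cos²β − cos²φ)) / (cos β + √(cos²β − cos²φ)).
cos β = 0.9921, cos φ = 0.8669, √(cos²β − cos²φ) = 0.4825.
K_a = 0.9921 × (0.9921 − 0.4825)/(0.9921 + 0.4825) = 0.3429.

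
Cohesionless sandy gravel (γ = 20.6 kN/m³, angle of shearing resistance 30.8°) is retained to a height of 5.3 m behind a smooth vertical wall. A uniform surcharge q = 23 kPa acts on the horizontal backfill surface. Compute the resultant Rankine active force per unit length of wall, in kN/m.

K_a = tan²(45° − φ/2) = 0.3227.
Soil triangle: ½ K_a γ H² = 0.5×0.3227×20.6×5.3² = 93.37 kN/m.
Surcharge rectangle: K_a q H = 0.3227×23×5.3 = 39.34 kN/m.
Total = 93.37 + 39.34 = 132.7 kN/m.

133 kN/m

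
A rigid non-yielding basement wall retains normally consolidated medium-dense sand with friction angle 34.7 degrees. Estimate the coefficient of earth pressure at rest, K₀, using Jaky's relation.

0.431

K₀ = 1 − sin φ' = 1 − sin 34.7° = 0.4307.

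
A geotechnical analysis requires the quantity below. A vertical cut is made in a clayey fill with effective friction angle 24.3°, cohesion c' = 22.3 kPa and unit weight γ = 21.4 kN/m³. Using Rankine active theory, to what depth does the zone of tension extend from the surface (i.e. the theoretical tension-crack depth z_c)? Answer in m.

K_a = tan²(45° − 24.3°/2) = 0.4169; √K_a = 0.6457.
The active pressure is zero where K_a γ z = 2c√K_a, so z_c = 2c/(γ√K_a) = 2×22.3/(21.4×0.6457) = 3.228 m.

3.23 m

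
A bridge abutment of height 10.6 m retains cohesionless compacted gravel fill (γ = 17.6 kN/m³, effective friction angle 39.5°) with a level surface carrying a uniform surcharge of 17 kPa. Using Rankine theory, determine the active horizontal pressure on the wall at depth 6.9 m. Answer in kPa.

K_a = (1 − sin φ)/(1 + sin φ) = 0.2224.
σ_v = γz + q = 17.6 × 6.9 + 17 = 138.4 kPa.
σ_h = K_a σ_v = 0.2224 × 138.4 = 30.79 kPa.

30.8 kPa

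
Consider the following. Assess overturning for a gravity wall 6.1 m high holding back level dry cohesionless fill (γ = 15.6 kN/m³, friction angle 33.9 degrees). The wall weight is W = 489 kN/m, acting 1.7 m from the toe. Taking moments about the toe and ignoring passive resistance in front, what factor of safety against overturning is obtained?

4.96

K_a = tan²(45° − 33.9°/2) = 0.2839.
P_a = ½K_aγH² = 0.5×0.2839×15.6×6.1² = 82.40 kN/m, acting at H/3 = 2.033 m above the base.
Overturning moment M_o = P_a × H/3 = 82.40 × 2.033 = 167.5.
Resisting moment M_r = W × 1.7 = 489 × 1.7 = 831.3.
FS_overturning = M_r/M_o = 831.3/167.5 = 4.962.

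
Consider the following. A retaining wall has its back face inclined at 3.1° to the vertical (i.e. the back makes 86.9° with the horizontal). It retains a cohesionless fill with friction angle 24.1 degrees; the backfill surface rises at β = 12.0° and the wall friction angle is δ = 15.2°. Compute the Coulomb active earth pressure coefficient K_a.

0.486

K_a = sin²(α+φ) / [sin²α · sin(α−δ) · (1 + √{sin(φ+δ)sin(φ−β) / (sin(α−δ)sin(α+β))})²].
With α = 86.9°, φ = 24.1°, δ = 15.2°, β = 12.0°: K_a = 0.4861.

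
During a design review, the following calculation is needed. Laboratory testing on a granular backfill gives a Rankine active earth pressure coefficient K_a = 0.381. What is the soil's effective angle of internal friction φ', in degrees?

26.6°

K_a = tan²(45° − φ/2) ⇒ 45° − φ/2 = arctan(√0.381) = 31.69°.
φ = 2(45° − 31.69°) = 26.63°.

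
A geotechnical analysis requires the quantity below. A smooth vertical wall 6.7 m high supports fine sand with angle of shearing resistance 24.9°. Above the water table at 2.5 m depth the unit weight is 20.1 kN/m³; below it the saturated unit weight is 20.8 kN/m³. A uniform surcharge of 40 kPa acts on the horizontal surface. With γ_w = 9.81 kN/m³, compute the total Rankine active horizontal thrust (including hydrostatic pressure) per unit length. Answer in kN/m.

347 kN/m

K_a = tan²(45° − φ/2) = 0.4074.
γ' = 20.8 − 9.81 = 10.99 kN/m³. h₂ = H − d_w = 4.2 m.
σ'_h: at surface K_a·q = 16.30; at WT K_a(q+γd_w) = 36.77; at base K_a(q+γd_w+γ'h₂) = 55.58 kPa.
P₁ = ½(16.30+36.77)×2.5 = 66.33; P₂ = ½(36.77+55.58)×4.2 = 193.9; P_w = ½γ_w h₂² = 86.52.
Total = 66.33+193.9+86.52 = 346.8 kN/m.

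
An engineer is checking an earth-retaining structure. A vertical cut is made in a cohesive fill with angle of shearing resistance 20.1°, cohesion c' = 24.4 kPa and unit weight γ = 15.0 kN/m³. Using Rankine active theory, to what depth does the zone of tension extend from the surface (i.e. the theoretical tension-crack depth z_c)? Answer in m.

K_a = tan²(45° − 20.1°/2) = 0.4885; √K_a = 0.6989.
The active pressure is zero where K_a γ z = 2c√K_a, so z_c = 2c/(γ√K_a) = 2×24.4/(15.0×0.6989) = 4.655 m.

4.65 m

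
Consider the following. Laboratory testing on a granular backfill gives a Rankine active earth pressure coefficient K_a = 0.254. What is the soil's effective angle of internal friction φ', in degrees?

K_a = tan²(45° − φ/2) ⇒ 45° − φ/2 = arctan(√0.254) = 26.75°.
φ = 2(45° − 26.75°) = 36.51°.

36.5°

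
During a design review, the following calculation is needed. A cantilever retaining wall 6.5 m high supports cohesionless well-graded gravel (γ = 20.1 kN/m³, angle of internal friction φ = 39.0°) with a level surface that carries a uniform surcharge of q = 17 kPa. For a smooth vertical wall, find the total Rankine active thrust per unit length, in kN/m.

122 kN/m

K_a = tan²(45° − φ/2) = 0.2275.
Soil triangle: ½ K_a γ H² = 0.5×0.2275×20.1×6.5² = 96.60 kN/m.
Surcharge rectangle: K_a q H = 0.2275×17×6.5 = 25.14 kN/m.
Total = 96.60 + 25.14 = 121.7 kN/m.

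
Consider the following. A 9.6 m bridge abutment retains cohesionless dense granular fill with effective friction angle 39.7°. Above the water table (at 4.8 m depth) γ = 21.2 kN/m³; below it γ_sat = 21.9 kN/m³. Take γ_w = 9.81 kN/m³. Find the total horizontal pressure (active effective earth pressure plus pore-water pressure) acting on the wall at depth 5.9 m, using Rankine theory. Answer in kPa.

K_a = (1 − sin φ)/(1 + sin φ) = 0.2204.
γ' = 21.9 − 9.81 = 12.09 kN/m³.
Effective vertical stress at 5.9 m: σ'_v = 21.2×4.8 + 12.09×1.10 = 115.1 kPa.
σ'_h = K_a σ'_v = 0.2204 × 115.1 = 25.36 kPa; u = γ_w × 1.10 = 10.79 kPa.
Total σ_h = 25.36 + 10.79 = 36.15 kPa.

36.2 kPa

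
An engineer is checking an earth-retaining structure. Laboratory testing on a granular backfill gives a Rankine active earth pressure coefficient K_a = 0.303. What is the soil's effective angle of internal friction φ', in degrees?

K_a = tan²(45° − φ/2) ⇒ 45° − φ/2 = arctan(√0.303) = 28.83°.
φ = 2(45° − 28.83°) = 32.34°.

32.3°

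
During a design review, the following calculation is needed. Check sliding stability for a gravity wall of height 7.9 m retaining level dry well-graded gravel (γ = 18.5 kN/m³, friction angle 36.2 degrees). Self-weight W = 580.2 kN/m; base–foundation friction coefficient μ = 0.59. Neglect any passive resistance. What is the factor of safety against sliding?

K_a = tan²(45° − 36.2°/2) = 0.2574.
P_a = ½K_aγH² = 0.5×0.2574×18.5×7.9² = 148.6 kN/m, acting at H/3 = 2.633 m above the base.
FS_sliding = μW / P_a = 0.59×580.2 / 148.6 = 2.304.

2.30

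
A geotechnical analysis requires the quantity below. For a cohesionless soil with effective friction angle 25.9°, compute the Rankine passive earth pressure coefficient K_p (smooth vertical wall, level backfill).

K_p = (1 + sin φ)/(1 − sin φ) = tan²(45° + 25.9°/2) = 2.551.

2.55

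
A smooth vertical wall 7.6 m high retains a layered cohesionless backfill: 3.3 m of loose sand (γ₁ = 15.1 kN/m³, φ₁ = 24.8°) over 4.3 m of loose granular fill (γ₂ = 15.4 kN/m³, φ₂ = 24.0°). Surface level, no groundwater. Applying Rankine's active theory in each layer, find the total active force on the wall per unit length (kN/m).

K_a1 = tan²(45°−24.8°/2) = 0.4090; K_a2 = tan²(45°−24.0°/2) = 0.4217.
Layer 1: σ at base = K_a1 γ₁ h₁ = 20.38 kPa; P₁ = ½×20.38×3.3 = 33.63.
Layer 2: σ_v at top = γ₁h₁ = 49.83; σ_h top = K_a2×49.83 = 21.01; σ_h base = K_a2×(49.83+15.4×4.3) = 48.94.
P₂ = ½(21.01+48.94)×4.3 = 150.4. Total P_a = 33.63+150.4 = 184.0 kN/m.

184 kN/m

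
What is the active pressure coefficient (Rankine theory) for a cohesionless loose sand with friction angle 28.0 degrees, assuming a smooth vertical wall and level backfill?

0.361

K_a = tan²(45° − φ/2) = tan²(31.00°) = 0.3610.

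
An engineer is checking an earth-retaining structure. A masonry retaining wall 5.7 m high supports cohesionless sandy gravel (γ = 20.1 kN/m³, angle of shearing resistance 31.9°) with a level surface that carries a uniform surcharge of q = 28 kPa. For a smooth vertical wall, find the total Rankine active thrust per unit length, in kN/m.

K_a = tan²(45° − φ/2) = 0.3085.
Soil triangle: ½ K_a γ H² = 0.5×0.3085×20.1×5.7² = 100.7 kN/m.
Surcharge rectangle: K_a q H = 0.3085×28×5.7 = 49.24 kN/m.
Total = 100.7 + 49.24 = 150.0 kN/m.

150 kN/m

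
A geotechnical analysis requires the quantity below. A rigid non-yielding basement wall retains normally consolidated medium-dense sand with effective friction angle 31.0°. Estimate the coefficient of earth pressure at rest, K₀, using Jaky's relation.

0.485

K₀ = 1 − sin φ' = 1 − sin 31.0° = 0.4850.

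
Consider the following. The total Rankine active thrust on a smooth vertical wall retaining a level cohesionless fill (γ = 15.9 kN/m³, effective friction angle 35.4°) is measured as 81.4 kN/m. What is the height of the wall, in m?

K_a = 0.2664. P_a = ½ K_a γ H² ⇒ H = √(2P_a/(K_a γ)).
H = √(2×81.4/(0.2664×15.9)) = 6.200 m.

6.20 m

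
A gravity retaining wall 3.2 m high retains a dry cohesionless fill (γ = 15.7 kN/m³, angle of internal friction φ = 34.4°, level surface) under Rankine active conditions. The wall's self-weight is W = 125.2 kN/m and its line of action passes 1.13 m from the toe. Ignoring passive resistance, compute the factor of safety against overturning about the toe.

K_a = tan²(45° − 34.4°/2) = 0.2780.
P_a = ½K_aγH² = 0.5×0.2780×15.7×3.2² = 22.35 kN/m, acting at H/3 = 1.067 m above the base.
Overturning moment M_o = P_a × H/3 = 22.35 × 1.067 = 23.84.
Resisting moment M_r = W × 1.13 = 125.2 × 1.13 = 141.5.
FS_overturning = M_r/M_o = 141.5/23.84 = 5.936.

5.94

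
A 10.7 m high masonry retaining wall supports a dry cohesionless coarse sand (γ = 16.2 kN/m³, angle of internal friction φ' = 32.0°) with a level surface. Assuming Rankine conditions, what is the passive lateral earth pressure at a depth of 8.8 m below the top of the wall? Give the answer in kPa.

K_p = (1 + sin φ)/(1 − sin φ) = 3.255.
σ_h = K_p γ z = 3.255 × 16.2 × 8.8 = 464.0 kPa.

464 kPa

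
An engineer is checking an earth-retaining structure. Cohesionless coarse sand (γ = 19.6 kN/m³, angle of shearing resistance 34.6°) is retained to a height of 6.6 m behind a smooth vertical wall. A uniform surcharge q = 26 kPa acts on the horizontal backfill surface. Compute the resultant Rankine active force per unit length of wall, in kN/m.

165 kN/m

K_a = tan²(45° − φ/2) = 0.2756.
Soil triangle: ½ K_a γ H² = 0.5×0.2756×19.6×6.6² = 117.7 kN/m.
Surcharge rectangle: K_a q H = 0.2756×26×6.6 = 47.30 kN/m.
Total = 117.7 + 47.30 = 165.0 kN/m.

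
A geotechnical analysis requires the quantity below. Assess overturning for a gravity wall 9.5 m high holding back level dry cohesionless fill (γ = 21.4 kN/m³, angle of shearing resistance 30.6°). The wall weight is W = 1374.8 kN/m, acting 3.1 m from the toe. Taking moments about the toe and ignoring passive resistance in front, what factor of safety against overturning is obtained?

K_a = tan²(45° − 30.6°/2) = 0.3253.
P_a = ½K_aγH² = 0.5×0.3253×21.4×9.5² = 314.2 kN/m, acting at H/3 = 3.167 m above the base.
Overturning moment M_o = P_a × H/3 = 314.2 × 3.167 = 994.9.
Resisting moment M_r = W × 3.1 = 1374.8 × 3.1 = 4262.
FS_overturning = M_r/M_o = 4262/994.9 = 4.284.

4.28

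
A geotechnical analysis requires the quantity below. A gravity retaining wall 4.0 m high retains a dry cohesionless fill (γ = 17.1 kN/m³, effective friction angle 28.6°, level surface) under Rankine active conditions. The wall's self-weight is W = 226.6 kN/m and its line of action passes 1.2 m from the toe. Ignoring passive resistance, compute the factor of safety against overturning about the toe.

K_a = tan²(45° − 28.6°/2) = 0.3525.
P_a = ½K_aγH² = 0.5×0.3525×17.1×4.0² = 48.23 kN/m, acting at H/3 = 1.333 m above the base.
Overturning moment M_o = P_a × H/3 = 48.23 × 1.333 = 64.30.
Resisting moment M_r = W × 1.2 = 226.6 × 1.2 = 271.9.
FS_overturning = M_r/M_o = 271.9/64.30 = 4.229.

4.23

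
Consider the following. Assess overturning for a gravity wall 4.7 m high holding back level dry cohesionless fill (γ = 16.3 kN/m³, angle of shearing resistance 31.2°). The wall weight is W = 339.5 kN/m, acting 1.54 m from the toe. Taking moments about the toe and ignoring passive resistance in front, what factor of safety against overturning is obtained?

5.84

K_a = tan²(45° − 31.2°/2) = 0.3175.
P_a = ½K_aγH² = 0.5×0.3175×16.3×4.7² = 57.16 kN/m, acting at H/3 = 1.567 m above the base.
Overturning moment M_o = P_a × H/3 = 57.16 × 1.567 = 89.55.
Resisting moment M_r = W × 1.54 = 339.5 × 1.54 = 522.8.
FS_overturning = M_r/M_o = 522.8/89.55 = 5.838.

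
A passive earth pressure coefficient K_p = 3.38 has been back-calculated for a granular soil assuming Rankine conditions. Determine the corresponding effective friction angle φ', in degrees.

K_p = (1+sin φ)/(1−sin φ) ⇒ sin φ = (K_p − 1)/(K_p + 1) = 0.5434.
φ = arcsin(0.5434) = 32.91°.

32.9°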